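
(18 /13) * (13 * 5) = 90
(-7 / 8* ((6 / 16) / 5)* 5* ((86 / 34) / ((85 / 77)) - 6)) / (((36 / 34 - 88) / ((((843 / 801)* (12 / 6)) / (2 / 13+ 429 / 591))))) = -26995892833 / 806110422720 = -0.03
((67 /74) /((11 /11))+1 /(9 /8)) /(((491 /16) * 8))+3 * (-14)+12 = -4903895 /163503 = -29.99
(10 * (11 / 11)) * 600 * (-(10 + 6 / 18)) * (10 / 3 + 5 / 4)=-852500 / 3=-284166.67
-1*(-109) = 109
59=59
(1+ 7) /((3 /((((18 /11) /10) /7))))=24 /385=0.06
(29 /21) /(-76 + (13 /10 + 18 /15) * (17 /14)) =-116 /6129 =-0.02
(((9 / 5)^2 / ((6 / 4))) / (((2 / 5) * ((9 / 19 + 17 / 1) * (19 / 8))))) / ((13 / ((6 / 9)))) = 36 / 5395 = 0.01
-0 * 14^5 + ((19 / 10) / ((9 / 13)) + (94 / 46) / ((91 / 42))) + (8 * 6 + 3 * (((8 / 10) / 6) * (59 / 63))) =653797 / 12558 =52.06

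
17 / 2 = 8.50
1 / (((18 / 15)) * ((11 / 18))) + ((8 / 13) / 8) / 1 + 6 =1064 / 143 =7.44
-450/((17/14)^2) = -88200/289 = -305.19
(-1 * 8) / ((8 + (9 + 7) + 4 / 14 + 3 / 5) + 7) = -70 / 279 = -0.25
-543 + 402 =-141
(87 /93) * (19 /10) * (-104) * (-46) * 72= 94895424 /155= 612228.54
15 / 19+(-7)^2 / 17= 1186 / 323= 3.67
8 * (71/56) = 71/7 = 10.14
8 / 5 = 1.60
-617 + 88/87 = -53591/87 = -615.99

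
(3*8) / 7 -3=3 / 7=0.43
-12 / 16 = -3 / 4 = -0.75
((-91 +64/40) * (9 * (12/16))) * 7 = -84483/20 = -4224.15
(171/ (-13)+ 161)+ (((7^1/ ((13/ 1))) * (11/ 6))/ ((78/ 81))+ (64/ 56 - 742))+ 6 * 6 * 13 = -586701/ 4732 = -123.99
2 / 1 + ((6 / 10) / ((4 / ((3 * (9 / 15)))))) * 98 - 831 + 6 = -39827 / 50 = -796.54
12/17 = 0.71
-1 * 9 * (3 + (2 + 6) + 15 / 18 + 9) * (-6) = 1125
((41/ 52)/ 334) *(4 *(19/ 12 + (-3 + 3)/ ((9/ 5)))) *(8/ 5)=779/ 32565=0.02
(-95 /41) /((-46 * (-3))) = -95 /5658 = -0.02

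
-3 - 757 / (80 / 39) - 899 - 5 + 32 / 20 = -20391 / 16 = -1274.44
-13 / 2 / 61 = -13 / 122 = -0.11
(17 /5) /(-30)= -17 /150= -0.11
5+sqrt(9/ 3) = sqrt(3)+5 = 6.73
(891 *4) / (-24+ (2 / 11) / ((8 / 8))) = -19602 / 131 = -149.63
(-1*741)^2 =549081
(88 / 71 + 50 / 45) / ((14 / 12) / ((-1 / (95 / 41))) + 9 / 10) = -307910 / 236217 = -1.30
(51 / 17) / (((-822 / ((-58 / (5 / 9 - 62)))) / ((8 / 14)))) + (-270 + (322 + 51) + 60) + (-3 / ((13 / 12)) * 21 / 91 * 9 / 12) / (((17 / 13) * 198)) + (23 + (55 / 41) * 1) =19804669678483 / 105716444834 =187.34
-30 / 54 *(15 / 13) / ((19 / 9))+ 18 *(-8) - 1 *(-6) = -34161 / 247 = -138.30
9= 9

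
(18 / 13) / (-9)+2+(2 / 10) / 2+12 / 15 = 357 / 130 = 2.75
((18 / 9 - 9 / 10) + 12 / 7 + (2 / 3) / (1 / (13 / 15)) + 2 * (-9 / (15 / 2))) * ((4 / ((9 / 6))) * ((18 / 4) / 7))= 250 / 147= 1.70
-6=-6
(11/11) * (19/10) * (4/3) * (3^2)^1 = 114/5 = 22.80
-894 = -894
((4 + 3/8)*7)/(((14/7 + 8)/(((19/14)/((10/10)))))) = 133/32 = 4.16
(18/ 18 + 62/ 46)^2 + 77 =43649/ 529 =82.51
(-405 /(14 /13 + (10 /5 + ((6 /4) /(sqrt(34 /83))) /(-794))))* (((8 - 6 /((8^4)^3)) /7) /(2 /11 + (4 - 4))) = -213270523581412522271475 /257772993394763628544 - 246482454279895936245* sqrt(2822) /16497471577264872226816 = -828.15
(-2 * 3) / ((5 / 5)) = -6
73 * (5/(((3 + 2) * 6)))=12.17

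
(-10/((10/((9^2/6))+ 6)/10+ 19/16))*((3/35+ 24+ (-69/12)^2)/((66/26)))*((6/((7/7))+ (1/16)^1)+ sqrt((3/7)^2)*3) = -15408004365/17338552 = -888.66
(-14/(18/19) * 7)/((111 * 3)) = -931/2997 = -0.31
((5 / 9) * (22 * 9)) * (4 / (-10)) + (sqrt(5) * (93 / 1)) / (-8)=-44-93 * sqrt(5) / 8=-69.99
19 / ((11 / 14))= 266 / 11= 24.18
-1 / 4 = -0.25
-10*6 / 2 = -30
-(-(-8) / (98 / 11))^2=-0.81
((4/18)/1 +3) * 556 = 16124/9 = 1791.56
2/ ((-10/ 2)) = -2/ 5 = -0.40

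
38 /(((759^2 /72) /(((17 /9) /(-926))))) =-2584 /266725503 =-0.00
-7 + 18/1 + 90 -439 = -338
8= 8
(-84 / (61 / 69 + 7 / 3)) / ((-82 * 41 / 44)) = 0.34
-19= -19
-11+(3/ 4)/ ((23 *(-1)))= -1015/ 92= -11.03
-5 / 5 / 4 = -1 / 4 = -0.25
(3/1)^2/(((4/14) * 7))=9/2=4.50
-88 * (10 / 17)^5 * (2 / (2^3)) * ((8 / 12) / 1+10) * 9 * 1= -211200000 / 1419857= -148.75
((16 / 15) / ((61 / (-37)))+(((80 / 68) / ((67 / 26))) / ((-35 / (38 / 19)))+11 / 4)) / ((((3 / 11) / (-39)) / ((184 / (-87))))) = 398672194778 / 634690665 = 628.14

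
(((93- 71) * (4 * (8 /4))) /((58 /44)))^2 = 14992384 /841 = 17826.85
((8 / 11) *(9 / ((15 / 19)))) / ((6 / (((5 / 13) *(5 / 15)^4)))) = 76 / 11583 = 0.01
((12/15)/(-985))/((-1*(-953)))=-4/4693525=-0.00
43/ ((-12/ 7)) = -301/ 12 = -25.08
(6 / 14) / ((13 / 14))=6 / 13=0.46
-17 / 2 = -8.50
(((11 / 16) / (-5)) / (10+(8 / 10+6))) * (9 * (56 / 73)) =-33 / 584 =-0.06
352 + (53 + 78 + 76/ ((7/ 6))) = 548.14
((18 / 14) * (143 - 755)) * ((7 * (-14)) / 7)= 11016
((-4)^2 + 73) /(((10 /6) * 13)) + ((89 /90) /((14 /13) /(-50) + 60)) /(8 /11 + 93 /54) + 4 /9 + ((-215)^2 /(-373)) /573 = 342213567229799 /78804039894255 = 4.34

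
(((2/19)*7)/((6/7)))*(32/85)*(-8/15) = -12544/72675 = -0.17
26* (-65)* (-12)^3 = 2920320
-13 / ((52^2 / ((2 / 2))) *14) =-1 / 2912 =-0.00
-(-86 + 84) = 2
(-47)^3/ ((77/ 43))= -4464389/ 77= -57979.08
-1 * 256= -256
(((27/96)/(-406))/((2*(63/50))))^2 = 625/8270811136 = 0.00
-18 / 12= -3 / 2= -1.50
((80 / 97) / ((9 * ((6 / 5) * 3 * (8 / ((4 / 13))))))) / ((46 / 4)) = 200 / 2349243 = 0.00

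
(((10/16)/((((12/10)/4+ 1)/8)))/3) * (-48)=-800/13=-61.54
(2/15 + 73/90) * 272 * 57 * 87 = 1273912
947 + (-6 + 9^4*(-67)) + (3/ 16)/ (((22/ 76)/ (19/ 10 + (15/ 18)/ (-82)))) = -438644.78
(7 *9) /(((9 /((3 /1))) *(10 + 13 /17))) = 119 /61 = 1.95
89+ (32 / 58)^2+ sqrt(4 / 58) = sqrt(58) / 29+ 75105 / 841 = 89.57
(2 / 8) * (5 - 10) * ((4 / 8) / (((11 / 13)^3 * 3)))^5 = -255929465070453785 / 129929127061504408704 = -0.00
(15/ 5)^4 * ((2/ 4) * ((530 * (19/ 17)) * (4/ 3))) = 543780/ 17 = 31987.06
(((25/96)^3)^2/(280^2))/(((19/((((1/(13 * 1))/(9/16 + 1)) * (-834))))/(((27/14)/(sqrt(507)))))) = -54296875 * sqrt(3)/127719747423830016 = -0.00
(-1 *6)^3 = -216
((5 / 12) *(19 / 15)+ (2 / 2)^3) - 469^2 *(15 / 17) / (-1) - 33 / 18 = 118778753 / 612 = 194082.93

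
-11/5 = -2.20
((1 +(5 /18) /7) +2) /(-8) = -383 /1008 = -0.38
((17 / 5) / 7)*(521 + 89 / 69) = 612646 / 2415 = 253.68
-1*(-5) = 5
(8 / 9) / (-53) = -0.02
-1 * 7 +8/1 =1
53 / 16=3.31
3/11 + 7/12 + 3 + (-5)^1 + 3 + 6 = 1037/132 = 7.86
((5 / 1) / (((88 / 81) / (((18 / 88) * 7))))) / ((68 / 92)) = 8.92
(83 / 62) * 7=9.37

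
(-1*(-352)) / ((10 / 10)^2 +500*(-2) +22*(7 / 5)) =-1760 / 4841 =-0.36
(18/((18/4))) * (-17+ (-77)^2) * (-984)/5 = -23269632/5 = -4653926.40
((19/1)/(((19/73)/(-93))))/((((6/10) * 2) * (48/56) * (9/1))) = -79205/108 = -733.38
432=432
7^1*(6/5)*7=294/5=58.80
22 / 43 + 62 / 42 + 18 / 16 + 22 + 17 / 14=190187 / 7224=26.33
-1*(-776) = 776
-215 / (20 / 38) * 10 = -4085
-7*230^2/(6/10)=-1851500/3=-617166.67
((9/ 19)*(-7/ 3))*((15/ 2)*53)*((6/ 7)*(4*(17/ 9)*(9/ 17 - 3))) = 133560/ 19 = 7029.47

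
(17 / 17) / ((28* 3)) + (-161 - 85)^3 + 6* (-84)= -1250544959 / 84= -14887439.99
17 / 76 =0.22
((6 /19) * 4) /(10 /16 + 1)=192 /247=0.78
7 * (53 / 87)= 371 / 87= 4.26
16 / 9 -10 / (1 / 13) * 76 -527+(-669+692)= -93440 / 9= -10382.22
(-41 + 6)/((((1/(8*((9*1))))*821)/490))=-1234800/821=-1504.02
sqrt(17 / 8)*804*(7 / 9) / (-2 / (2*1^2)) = -911.57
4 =4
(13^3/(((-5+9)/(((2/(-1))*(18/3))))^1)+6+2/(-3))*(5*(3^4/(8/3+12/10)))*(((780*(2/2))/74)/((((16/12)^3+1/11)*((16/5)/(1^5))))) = -11585294881875/12549808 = -923145.19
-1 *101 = -101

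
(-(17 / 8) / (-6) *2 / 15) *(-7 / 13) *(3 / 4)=-119 / 6240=-0.02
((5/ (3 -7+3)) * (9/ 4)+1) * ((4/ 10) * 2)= -41/ 5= -8.20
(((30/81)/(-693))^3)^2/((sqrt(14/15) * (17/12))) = 2000000 * sqrt(210)/1702188685018622477174735853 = 0.00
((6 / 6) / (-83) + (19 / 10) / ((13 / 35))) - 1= 8855 / 2158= 4.10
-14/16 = -7/8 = -0.88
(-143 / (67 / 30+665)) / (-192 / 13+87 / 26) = 3380 / 180153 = 0.02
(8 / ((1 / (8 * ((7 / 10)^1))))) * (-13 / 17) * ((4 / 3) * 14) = -163072 / 255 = -639.50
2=2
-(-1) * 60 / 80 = 3 / 4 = 0.75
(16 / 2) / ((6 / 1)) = 4 / 3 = 1.33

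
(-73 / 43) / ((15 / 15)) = -73 / 43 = -1.70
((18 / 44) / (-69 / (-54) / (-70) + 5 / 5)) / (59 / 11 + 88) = 5670 / 1270399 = 0.00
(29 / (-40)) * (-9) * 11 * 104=37323 / 5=7464.60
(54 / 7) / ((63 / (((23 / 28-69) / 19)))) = -5727 / 13034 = -0.44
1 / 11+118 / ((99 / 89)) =10511 / 99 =106.17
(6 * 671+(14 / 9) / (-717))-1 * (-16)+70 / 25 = 130505402 / 32265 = 4044.80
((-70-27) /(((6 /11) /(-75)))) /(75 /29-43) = -773575 /2344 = -330.02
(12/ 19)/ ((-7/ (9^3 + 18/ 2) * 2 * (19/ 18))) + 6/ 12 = -156881/ 5054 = -31.04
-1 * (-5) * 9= 45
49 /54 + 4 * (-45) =-9671 /54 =-179.09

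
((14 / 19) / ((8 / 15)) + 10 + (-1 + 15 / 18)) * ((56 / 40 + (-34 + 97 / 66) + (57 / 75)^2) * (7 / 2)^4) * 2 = -7737425487743 / 75240000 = -102836.60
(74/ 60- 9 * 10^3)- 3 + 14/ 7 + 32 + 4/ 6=-89671/ 10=-8967.10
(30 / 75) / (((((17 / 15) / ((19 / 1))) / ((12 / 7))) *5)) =1368 / 595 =2.30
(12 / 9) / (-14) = -2 / 21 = -0.10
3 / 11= 0.27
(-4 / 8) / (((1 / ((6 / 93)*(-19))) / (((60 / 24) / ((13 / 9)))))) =855 / 806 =1.06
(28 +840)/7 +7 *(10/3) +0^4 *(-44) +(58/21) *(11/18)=28165/189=149.02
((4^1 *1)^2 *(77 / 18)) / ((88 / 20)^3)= 875 / 1089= 0.80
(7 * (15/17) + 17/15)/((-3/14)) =-34.11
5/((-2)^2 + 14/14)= 1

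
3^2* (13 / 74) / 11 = 117 / 814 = 0.14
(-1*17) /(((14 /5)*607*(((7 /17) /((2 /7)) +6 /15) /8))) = -57800 /1329937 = -0.04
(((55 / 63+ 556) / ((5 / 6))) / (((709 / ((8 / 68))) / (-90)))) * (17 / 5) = -841992 / 24815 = -33.93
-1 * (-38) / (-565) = -38 / 565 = -0.07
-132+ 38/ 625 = -131.94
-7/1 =-7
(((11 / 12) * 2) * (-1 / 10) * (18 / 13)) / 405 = -11 / 17550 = -0.00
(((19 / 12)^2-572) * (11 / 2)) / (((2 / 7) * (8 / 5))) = -31572695 / 4608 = -6851.71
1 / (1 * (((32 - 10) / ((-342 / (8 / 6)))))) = -513 / 44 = -11.66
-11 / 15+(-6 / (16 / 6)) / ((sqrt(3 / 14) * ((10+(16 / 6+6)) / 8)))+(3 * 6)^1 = 259 / 15 - 9 * sqrt(42) / 28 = 15.18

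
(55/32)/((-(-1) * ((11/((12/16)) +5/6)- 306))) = -55/9296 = -0.01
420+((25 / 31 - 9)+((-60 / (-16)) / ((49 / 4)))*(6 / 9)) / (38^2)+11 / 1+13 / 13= 236888054 / 548359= 431.99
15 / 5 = 3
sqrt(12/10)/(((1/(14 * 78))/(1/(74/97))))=52962 * sqrt(30)/185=1568.03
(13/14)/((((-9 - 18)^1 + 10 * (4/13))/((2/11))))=-169/23947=-0.01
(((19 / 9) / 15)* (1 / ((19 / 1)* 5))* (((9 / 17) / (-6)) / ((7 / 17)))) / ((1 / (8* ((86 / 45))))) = -344 / 70875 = -0.00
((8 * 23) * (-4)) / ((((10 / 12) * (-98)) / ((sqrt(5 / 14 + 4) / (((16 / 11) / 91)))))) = 9867 * sqrt(854) / 245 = 1176.92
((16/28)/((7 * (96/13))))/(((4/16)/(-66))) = -143/49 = -2.92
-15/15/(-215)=0.00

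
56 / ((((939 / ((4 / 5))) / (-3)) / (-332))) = 74368 / 1565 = 47.52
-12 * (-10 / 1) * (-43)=-5160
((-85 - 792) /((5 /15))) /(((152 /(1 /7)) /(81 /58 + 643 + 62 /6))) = -99910471 /61712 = -1618.98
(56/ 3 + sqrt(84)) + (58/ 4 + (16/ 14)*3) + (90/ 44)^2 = 2*sqrt(21) + 414479/ 10164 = 49.94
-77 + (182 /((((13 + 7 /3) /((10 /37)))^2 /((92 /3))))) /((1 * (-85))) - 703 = -417528540 /535279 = -780.02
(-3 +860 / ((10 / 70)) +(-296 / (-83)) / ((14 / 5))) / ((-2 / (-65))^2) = 14773206825 / 2324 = 6356801.56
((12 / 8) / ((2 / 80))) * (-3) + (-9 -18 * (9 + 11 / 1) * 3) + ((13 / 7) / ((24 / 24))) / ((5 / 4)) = -44363 / 35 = -1267.51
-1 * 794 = -794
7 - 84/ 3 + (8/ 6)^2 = -173/ 9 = -19.22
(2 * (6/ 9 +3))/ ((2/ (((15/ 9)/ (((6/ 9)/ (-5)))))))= -275/ 6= -45.83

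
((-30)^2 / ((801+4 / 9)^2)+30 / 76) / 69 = 261060245 / 45471920506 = 0.01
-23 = -23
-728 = -728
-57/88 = -0.65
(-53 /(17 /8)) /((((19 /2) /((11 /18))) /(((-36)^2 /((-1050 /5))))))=9.90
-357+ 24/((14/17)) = -2295/7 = -327.86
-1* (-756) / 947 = 756 / 947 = 0.80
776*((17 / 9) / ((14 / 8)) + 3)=199432 / 63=3165.59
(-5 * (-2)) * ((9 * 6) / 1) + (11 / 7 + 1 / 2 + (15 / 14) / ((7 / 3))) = 26584 / 49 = 542.53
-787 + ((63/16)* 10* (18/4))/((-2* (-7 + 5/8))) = -52571/68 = -773.10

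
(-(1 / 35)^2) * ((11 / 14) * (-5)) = 11 / 3430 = 0.00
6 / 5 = 1.20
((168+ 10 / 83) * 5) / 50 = 6977 / 415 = 16.81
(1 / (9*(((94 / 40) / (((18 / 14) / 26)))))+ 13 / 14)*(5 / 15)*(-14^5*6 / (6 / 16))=-4894505728 / 1833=-2670215.89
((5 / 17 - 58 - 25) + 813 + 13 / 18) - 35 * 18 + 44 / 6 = 33155 / 306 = 108.35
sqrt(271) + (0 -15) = -15 + sqrt(271) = 1.46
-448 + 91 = -357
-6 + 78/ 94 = -243/ 47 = -5.17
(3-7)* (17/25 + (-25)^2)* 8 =-500544/25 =-20021.76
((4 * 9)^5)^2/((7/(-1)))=-3656158440062976/7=-522308348580425.14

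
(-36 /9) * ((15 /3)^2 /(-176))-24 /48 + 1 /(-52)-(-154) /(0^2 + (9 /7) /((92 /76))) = 3546739 /24453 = 145.04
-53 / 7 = -7.57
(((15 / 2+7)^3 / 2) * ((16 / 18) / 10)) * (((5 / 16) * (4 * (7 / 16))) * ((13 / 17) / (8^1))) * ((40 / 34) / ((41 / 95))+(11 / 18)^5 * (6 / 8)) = 10873186692293653 / 550244136517632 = 19.76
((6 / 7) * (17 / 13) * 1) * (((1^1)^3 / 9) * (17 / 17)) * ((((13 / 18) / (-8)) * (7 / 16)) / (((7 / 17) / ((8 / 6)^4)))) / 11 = -578 / 168399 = -0.00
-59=-59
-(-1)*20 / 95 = 4 / 19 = 0.21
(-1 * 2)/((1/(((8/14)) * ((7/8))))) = -1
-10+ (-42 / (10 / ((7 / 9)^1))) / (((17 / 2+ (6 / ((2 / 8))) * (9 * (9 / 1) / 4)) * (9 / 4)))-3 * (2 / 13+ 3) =-33784391 / 1735695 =-19.46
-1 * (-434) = 434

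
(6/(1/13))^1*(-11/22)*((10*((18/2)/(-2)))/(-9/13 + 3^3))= 2535/38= 66.71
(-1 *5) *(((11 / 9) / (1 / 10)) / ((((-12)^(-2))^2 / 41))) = -51955200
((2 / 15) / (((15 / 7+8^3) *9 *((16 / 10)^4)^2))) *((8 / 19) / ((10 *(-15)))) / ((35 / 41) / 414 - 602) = 2946875 / 942017632388775936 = 0.00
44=44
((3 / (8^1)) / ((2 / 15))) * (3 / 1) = 135 / 16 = 8.44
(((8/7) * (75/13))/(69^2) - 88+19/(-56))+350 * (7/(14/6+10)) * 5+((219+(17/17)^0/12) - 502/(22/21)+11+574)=192760645061/156740584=1229.81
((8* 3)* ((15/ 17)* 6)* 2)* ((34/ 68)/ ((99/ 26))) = 6240/ 187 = 33.37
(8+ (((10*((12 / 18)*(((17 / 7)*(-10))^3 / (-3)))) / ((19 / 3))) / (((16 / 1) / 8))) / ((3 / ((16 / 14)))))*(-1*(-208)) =82435510144 / 410571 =200782.59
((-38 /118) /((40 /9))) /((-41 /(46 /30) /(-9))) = -11799 /483800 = -0.02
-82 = -82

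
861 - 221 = 640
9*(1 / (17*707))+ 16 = 16.00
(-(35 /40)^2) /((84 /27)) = -63 /256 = -0.25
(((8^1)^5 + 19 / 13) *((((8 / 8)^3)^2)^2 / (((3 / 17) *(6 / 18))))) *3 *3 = 65178459 / 13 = 5013727.62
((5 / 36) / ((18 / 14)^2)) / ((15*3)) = 49 / 26244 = 0.00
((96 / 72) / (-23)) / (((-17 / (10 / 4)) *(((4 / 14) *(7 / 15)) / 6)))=150 / 391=0.38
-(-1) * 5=5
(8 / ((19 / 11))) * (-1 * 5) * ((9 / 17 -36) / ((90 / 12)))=109.52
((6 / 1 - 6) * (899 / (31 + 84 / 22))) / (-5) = 0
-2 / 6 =-0.33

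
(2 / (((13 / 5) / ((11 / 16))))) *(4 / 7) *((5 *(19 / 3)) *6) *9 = 47025 / 91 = 516.76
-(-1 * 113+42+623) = -552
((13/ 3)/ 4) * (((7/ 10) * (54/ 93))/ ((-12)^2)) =91/ 29760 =0.00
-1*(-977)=977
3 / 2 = 1.50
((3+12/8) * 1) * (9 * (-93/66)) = -57.07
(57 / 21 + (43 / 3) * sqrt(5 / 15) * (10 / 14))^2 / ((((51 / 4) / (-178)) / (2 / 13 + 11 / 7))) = -1791.89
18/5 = 3.60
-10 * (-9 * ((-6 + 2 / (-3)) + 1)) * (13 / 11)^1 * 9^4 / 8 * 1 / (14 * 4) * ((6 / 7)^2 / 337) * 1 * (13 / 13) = -195747435 / 10172008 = -19.24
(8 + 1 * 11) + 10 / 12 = 119 / 6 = 19.83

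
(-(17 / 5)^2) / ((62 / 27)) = -5.03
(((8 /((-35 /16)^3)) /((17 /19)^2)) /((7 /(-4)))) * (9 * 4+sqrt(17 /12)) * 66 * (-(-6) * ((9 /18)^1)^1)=1561460736 * sqrt(51) /86736125+337275518976 /86736125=4017.09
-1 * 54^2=-2916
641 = 641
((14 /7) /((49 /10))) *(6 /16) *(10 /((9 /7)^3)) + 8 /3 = 823 /243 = 3.39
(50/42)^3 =15625/9261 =1.69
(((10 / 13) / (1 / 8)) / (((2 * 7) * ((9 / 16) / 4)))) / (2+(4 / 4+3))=1280 / 2457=0.52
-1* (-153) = 153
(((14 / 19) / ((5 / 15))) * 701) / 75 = 9814 / 475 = 20.66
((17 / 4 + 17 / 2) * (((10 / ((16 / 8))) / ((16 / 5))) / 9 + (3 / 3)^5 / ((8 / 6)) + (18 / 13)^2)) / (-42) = -0.86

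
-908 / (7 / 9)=-8172 / 7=-1167.43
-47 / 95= -0.49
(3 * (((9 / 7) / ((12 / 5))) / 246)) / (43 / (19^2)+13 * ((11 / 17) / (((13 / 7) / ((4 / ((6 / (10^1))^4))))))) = 7456455 / 159690728456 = 0.00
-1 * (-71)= 71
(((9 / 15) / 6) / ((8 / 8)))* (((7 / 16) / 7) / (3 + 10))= 1 / 2080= 0.00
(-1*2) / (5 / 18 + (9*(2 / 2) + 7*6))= -36 / 923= -0.04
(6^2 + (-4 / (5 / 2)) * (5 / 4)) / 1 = 34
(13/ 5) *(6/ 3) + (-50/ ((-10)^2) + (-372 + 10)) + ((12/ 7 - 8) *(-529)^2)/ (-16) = 15341233/ 140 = 109580.24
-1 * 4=-4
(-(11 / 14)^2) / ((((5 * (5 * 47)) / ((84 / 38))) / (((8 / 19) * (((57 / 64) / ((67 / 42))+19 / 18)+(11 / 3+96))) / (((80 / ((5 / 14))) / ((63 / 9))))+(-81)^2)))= -232891956473 / 30556888320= -7.62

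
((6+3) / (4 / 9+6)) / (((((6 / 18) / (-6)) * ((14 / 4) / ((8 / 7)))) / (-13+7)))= 69984 / 1421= 49.25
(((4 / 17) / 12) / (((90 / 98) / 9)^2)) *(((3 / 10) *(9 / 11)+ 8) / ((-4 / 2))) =-7.76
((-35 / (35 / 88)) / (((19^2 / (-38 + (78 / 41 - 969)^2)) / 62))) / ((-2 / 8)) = 56539254.98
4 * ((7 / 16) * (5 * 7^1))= 245 / 4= 61.25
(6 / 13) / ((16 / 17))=51 / 104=0.49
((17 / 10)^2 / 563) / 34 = 17 / 112600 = 0.00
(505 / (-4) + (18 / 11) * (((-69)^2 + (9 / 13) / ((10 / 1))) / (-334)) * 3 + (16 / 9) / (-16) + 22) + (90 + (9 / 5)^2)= -1743046699 / 21492900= -81.10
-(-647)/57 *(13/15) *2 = 16822/855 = 19.67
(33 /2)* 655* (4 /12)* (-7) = -50435 /2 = -25217.50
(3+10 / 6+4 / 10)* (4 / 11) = 304 / 165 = 1.84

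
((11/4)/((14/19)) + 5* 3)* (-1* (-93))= 97557/56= 1742.09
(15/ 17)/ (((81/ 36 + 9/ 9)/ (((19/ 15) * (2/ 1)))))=152/ 221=0.69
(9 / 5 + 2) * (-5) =-19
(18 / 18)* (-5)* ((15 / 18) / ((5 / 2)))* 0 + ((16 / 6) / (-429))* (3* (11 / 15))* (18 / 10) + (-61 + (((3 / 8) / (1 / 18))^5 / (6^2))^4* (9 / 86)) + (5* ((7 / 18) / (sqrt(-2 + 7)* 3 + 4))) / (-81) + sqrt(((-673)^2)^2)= 399611988206419778365896792635777 / 166321016389787398963200 - 35* sqrt(5) / 14094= 2402654799.01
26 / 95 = 0.27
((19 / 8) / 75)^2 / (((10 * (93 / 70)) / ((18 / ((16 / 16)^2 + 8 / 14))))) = 17689 / 20460000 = 0.00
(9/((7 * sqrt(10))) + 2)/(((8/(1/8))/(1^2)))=9 * sqrt(10)/4480 + 1/32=0.04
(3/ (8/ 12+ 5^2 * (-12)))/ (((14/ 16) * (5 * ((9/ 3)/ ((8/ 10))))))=-48/ 78575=-0.00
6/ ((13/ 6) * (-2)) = -18/ 13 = -1.38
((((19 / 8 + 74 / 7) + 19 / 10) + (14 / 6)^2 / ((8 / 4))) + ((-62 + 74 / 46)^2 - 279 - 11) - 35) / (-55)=-4452058337 / 73319400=-60.72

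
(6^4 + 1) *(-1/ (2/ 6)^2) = -11673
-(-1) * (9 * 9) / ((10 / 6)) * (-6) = -1458 / 5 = -291.60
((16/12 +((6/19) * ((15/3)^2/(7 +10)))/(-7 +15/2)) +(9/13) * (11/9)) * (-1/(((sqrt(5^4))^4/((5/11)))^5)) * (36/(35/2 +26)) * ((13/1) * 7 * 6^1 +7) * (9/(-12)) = 25983258/11415303056710399687290191650390625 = 0.00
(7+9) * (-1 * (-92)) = 1472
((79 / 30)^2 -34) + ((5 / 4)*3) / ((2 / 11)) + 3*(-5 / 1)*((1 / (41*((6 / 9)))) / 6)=-482063 / 73800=-6.53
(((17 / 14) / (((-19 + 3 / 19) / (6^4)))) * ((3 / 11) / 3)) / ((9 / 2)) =-23256 / 13783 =-1.69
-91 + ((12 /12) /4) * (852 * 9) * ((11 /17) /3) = 5482 /17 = 322.47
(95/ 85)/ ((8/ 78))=741/ 68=10.90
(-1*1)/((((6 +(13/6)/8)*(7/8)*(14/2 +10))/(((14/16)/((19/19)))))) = -48/5117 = -0.01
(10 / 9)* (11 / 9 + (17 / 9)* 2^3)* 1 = 490 / 27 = 18.15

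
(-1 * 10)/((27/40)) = -400/27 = -14.81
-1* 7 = -7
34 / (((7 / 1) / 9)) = 306 / 7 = 43.71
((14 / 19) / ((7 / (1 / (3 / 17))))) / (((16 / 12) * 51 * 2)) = 0.00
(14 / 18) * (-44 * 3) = -308 / 3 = -102.67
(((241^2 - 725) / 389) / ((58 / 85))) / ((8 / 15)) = 18282225 / 45124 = 405.16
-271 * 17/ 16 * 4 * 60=-69105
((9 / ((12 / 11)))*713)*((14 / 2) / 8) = 164703 / 32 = 5146.97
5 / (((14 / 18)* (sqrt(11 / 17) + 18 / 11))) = 2.63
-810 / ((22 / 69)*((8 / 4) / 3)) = -83835 / 22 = -3810.68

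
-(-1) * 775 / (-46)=-775 / 46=-16.85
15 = 15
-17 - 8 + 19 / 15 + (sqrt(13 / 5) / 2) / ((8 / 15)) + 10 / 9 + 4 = -838 / 45 + 3 * sqrt(65) / 16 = -17.11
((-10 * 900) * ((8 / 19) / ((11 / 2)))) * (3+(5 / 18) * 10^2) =-4432000 / 209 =-21205.74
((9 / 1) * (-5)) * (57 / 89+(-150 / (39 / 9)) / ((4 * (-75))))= -78705 / 2314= -34.01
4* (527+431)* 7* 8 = 214592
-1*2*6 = -12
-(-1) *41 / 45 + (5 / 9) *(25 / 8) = 953 / 360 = 2.65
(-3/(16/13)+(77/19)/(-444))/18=-82559/607392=-0.14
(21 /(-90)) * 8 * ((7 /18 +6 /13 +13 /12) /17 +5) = -56959 /5967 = -9.55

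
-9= -9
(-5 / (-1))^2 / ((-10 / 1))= -5 / 2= -2.50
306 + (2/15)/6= 13771/45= 306.02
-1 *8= -8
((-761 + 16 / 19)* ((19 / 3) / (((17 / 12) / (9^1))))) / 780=-3333 / 85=-39.21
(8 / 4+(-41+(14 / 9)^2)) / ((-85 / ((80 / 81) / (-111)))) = -47408 / 12380607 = -0.00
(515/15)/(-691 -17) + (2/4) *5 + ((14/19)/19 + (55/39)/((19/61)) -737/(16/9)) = -16249505323/39871728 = -407.54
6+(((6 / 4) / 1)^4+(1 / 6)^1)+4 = 731 / 48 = 15.23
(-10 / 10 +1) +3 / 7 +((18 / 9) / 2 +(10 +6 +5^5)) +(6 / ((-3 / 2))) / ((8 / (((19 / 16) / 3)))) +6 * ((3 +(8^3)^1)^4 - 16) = 283628222167067 / 672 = 422065806796.23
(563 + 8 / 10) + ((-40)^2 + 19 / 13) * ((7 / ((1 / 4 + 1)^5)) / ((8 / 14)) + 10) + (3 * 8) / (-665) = 124308475913 / 5403125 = 23006.77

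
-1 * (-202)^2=-40804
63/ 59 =1.07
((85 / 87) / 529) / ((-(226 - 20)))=-85 / 9480738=-0.00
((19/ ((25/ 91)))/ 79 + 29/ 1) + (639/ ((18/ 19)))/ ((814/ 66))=12359121/ 146150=84.56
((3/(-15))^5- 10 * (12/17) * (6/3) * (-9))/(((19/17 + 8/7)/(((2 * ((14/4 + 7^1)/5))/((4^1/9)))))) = 8930227509/16812500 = 531.17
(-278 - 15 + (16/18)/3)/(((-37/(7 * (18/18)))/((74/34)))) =55321/459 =120.53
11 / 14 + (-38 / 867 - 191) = -2309353 / 12138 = -190.26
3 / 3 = 1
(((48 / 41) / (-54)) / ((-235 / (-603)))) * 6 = -3216 / 9635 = -0.33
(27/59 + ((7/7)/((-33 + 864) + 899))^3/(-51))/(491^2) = 7129716308941/3755981818959693000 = 0.00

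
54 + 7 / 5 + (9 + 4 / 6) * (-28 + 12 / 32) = -25397 / 120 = -211.64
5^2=25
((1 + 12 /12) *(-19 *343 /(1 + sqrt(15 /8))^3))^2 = 695849598976 /(4 + sqrt(30))^6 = 960346.76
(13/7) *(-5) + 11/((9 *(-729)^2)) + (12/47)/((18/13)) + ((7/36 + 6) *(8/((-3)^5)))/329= -2046110756/224799543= -9.10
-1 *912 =-912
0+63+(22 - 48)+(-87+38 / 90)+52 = 109 / 45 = 2.42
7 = 7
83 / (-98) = -83 / 98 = -0.85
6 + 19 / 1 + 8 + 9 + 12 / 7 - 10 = 236 / 7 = 33.71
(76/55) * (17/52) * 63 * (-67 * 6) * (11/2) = -4090149/65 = -62925.37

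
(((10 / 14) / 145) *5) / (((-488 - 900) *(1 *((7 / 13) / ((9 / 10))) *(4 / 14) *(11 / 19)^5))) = -289703583 / 181513495856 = -0.00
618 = 618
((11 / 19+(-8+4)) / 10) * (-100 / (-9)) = -650 / 171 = -3.80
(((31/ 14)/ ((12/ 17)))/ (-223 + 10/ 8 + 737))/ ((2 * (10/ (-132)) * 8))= -5797/ 1154160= -0.01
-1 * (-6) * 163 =978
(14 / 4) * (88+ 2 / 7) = 309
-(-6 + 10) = -4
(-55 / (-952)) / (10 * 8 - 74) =0.01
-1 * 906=-906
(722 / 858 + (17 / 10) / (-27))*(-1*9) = -30059 / 4290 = -7.01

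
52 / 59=0.88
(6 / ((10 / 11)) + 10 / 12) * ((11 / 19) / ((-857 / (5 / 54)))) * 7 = -17171 / 5275692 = -0.00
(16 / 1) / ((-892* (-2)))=2 / 223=0.01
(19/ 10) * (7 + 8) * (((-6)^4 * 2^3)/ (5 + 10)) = 98496/ 5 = 19699.20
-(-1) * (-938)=-938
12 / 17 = 0.71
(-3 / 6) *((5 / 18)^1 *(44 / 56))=-55 / 504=-0.11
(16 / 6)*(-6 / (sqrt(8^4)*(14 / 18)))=-9 / 28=-0.32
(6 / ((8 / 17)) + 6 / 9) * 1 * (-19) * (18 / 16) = -9177 / 32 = -286.78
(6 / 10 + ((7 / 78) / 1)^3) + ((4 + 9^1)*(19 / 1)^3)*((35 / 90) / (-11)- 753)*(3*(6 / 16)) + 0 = -3943197532149703 / 52200720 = -75539140.69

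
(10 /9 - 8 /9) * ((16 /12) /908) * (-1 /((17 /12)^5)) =-0.00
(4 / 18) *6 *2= 8 / 3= 2.67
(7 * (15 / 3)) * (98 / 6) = 1715 / 3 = 571.67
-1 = -1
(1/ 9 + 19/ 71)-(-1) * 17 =11105/ 639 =17.38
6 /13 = 0.46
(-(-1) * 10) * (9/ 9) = 10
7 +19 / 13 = 110 / 13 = 8.46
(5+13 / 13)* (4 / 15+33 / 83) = 1654 / 415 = 3.99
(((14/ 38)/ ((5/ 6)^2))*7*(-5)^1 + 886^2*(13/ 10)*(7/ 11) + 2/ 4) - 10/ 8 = 2714435417/ 4180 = 649386.46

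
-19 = -19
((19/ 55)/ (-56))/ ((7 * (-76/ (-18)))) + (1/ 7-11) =-468169/ 43120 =-10.86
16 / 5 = 3.20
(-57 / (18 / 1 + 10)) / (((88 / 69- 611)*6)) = 1311 / 2355976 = 0.00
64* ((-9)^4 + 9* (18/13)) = 5469120/13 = 420701.54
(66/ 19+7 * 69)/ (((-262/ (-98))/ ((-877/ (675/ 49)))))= -2162530279/ 186675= -11584.47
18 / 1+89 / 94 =18.95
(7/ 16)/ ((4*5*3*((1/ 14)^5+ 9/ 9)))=117649/ 16134750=0.01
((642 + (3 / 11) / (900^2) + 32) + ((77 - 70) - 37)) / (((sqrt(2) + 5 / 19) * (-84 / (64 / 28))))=36340920019 / 15215161500 - 690477480361 * sqrt(2) / 76075807500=-10.45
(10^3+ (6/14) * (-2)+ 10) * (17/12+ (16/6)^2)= 542162/63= 8605.75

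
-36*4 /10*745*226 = -2424528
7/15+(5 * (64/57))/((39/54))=30529/3705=8.24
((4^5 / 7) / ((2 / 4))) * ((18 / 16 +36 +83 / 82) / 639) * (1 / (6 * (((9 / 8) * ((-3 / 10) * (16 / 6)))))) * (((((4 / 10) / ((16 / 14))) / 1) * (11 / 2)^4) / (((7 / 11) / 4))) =-4604770192 / 707373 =-6509.68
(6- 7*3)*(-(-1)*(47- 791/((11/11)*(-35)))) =-1044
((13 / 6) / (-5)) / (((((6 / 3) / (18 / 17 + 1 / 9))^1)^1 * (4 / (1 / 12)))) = -2327 / 440640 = -0.01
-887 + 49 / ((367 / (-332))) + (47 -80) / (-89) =-30407822 / 32663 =-930.96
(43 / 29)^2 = 1849 / 841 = 2.20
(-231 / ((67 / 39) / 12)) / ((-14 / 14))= 108108 / 67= 1613.55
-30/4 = -15/2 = -7.50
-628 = -628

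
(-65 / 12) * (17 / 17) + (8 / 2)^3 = 703 / 12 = 58.58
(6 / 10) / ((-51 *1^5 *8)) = -1 / 680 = -0.00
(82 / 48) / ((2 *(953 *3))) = 41 / 137232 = 0.00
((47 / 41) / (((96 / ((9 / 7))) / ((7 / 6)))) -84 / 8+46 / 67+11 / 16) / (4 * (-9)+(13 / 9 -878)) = 14411367 / 1443911104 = 0.01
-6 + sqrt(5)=-3.76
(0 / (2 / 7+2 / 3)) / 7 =0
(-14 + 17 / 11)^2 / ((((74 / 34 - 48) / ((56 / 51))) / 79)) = -83034056 / 282777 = -293.64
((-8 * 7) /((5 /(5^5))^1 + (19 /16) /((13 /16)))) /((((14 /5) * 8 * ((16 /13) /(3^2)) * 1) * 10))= -950625 /760832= -1.25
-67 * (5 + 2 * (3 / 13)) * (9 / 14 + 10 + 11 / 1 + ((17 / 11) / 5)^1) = -80407571 / 10010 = -8032.72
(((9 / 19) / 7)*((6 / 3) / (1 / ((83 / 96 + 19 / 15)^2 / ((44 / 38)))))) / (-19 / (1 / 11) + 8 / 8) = -0.00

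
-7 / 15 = -0.47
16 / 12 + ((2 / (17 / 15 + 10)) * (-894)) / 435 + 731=10634707 / 14529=731.96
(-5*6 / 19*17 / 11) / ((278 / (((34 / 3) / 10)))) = -0.01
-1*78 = -78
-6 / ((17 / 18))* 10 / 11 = -1080 / 187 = -5.78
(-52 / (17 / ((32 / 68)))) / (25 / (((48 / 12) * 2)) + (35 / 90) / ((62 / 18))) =-103168 / 232067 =-0.44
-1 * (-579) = 579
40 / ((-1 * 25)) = -1.60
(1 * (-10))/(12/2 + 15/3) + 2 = 12/11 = 1.09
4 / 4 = 1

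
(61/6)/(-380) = -61/2280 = -0.03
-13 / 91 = -1 / 7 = -0.14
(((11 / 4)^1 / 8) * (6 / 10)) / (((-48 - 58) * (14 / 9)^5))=-1948617 / 9121495040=-0.00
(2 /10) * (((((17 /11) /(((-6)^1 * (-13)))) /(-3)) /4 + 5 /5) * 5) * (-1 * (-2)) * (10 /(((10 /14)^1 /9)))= 71953 /286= 251.58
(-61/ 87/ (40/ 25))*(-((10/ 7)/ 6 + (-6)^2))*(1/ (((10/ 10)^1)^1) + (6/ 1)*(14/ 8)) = 5338415/ 29232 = 182.62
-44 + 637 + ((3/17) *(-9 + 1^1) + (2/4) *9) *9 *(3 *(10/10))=22997/34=676.38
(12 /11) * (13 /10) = 78 /55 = 1.42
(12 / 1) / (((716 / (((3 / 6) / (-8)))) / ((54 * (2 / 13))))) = -81 / 9308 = -0.01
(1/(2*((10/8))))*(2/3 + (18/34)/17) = 242/867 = 0.28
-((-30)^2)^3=-729000000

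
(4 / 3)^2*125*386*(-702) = -60216000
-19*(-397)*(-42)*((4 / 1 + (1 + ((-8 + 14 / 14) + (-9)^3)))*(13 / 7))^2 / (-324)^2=-681185768887 / 122472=-5561971.46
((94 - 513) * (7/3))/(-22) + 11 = 3659/66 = 55.44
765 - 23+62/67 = 49776/67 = 742.93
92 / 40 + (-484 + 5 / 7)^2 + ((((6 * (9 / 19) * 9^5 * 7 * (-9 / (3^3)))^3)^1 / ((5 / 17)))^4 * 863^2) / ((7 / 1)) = 25057770102130365075386089061269283910367472024975084267384429472680990286131600420491723500861 / 135565538792802361250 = 184838789601452665859390200000000000000000000000000000000000000000000000000.00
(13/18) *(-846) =-611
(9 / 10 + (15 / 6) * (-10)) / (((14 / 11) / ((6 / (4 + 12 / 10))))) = -7953 / 364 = -21.85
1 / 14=0.07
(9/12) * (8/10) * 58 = 174/5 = 34.80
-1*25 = -25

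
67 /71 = 0.94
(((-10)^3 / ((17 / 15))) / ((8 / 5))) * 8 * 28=-2100000 / 17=-123529.41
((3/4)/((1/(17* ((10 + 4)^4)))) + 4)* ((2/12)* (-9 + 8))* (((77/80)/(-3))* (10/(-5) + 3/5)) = -16500407/450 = -36667.57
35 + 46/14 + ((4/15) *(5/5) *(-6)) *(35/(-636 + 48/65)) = 2772934/72261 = 38.37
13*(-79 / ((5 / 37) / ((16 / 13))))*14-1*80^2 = -686752 / 5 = -137350.40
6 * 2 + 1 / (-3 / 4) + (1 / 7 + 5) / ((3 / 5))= 404 / 21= 19.24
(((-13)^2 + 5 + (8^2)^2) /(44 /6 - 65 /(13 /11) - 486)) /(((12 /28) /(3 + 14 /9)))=-1225490 /14409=-85.05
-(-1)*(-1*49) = -49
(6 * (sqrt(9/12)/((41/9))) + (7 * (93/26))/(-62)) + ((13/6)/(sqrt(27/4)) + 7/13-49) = -2541/52 + 1262 * sqrt(3)/1107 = -46.89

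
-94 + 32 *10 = 226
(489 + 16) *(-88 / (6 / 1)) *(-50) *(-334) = -123691333.33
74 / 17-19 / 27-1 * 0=1675 / 459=3.65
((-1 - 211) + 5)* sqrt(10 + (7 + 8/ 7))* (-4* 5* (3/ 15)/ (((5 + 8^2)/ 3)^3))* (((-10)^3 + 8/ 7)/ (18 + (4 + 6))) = -2736* sqrt(889)/ 7889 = -10.34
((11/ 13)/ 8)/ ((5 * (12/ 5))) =11/ 1248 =0.01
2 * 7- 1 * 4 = 10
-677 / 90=-7.52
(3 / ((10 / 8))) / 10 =6 / 25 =0.24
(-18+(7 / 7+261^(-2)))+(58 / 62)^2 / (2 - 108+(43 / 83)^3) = -67396004567248547 / 3962547364466115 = -17.01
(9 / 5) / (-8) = -9 / 40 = -0.22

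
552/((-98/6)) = -1656/49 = -33.80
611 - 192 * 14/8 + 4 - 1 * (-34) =313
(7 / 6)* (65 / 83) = 455 / 498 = 0.91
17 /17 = 1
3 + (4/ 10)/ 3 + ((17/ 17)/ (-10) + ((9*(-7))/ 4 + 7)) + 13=437/ 60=7.28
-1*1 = -1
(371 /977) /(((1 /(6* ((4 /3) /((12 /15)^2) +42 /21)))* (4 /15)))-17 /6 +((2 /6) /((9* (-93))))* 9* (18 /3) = 7761519 /242296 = 32.03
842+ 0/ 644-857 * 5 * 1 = -3443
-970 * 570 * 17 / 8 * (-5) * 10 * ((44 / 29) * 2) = 5169615000 / 29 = 178262586.21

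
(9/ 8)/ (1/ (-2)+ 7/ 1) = 9/ 52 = 0.17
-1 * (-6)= 6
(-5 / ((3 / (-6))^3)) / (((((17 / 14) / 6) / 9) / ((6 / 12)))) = 15120 / 17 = 889.41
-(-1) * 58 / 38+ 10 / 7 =2.95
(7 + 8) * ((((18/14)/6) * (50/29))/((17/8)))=9000/3451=2.61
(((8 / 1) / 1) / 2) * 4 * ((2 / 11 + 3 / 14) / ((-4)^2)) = 61 / 154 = 0.40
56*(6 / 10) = 168 / 5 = 33.60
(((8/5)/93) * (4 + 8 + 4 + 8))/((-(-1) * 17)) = 64/2635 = 0.02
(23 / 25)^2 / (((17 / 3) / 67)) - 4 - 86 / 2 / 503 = 31649112 / 5344375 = 5.92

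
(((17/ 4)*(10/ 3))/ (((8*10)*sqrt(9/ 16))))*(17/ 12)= 289/ 864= 0.33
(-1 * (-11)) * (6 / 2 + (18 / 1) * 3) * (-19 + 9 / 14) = -161139 / 14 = -11509.93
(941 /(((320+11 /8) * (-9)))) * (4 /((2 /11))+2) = -60224 /7713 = -7.81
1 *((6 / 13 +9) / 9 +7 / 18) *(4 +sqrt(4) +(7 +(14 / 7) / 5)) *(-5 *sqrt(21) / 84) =-22579 *sqrt(21) / 19656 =-5.26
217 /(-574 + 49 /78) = -2418 /6389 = -0.38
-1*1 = -1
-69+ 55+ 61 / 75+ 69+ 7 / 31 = 130291 / 2325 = 56.04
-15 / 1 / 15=-1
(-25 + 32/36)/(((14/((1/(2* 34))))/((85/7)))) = -155/504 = -0.31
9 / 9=1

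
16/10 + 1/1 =13/5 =2.60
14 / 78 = 7 / 39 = 0.18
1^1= 1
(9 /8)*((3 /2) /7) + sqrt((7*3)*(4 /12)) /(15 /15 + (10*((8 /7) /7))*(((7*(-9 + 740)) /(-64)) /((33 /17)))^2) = 278784*sqrt(7) /772430429 + 27 /112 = 0.24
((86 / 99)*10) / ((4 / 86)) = 18490 / 99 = 186.77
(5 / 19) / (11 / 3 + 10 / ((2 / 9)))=15 / 2774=0.01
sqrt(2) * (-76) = -76 * sqrt(2) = -107.48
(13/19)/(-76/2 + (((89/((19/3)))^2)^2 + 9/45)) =445835/25385976936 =0.00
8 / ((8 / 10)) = 10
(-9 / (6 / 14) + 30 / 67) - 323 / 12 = -38165 / 804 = -47.47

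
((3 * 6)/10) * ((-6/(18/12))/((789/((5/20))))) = -3/1315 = -0.00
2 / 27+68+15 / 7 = 13271 / 189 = 70.22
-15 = -15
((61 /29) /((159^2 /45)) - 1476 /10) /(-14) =8588099 /814610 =10.54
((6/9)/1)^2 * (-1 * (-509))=2036/9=226.22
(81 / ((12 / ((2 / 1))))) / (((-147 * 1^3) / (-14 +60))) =-207 / 49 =-4.22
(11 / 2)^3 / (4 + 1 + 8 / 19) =25289 / 824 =30.69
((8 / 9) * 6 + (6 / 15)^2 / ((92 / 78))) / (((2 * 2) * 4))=0.34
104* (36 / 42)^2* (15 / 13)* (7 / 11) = 4320 / 77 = 56.10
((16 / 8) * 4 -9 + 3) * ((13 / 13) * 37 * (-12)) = -888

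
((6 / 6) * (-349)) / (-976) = 349 / 976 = 0.36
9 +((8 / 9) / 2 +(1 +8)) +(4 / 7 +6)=1576 / 63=25.02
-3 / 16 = -0.19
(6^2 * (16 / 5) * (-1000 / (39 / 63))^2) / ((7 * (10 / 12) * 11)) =8709120000 / 1859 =4684841.31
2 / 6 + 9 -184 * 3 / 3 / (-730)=10496 / 1095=9.59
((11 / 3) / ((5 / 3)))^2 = 121 / 25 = 4.84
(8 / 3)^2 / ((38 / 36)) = 128 / 19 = 6.74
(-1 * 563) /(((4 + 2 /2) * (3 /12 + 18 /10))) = -2252 /41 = -54.93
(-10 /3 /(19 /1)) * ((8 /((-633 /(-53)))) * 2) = -8480 /36081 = -0.24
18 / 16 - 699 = -5583 / 8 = -697.88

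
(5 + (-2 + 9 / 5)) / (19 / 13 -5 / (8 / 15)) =-2496 / 4115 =-0.61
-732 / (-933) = 244 / 311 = 0.78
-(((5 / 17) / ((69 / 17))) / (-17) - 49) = 57482 / 1173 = 49.00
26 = 26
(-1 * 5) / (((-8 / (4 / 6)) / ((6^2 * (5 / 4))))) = 18.75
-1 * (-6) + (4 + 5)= 15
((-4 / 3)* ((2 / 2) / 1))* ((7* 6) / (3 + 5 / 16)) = -896 / 53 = -16.91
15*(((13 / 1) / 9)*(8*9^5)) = 10235160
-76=-76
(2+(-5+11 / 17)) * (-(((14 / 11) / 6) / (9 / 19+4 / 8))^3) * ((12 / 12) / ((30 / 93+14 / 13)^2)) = 7641788450660 / 615225231730197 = 0.01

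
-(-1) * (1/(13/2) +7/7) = 15/13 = 1.15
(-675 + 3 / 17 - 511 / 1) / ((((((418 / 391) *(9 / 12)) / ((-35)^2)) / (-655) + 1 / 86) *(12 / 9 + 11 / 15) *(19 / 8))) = -12629330345625 / 607796974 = -20778.86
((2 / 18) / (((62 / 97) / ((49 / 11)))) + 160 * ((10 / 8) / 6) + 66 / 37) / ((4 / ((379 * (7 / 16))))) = 21625051357 / 14534784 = 1487.81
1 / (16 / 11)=11 / 16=0.69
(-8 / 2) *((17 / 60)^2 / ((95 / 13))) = -3757 / 85500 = -0.04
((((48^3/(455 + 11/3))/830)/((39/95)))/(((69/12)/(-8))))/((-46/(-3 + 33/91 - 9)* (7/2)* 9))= -123623424/15634536281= -0.01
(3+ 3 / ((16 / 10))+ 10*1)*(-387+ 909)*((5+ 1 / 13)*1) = 1024947 / 26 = 39421.04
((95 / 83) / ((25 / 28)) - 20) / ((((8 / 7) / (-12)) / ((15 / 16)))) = 61173 / 332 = 184.26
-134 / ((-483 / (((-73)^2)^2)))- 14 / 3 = 3805362040 / 483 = 7878596.36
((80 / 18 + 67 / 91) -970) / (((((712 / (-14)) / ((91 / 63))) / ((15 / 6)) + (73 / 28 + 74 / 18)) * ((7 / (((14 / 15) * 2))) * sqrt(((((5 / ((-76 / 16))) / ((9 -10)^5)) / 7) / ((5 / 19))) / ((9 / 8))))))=1580374 * sqrt(14) / 120643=49.01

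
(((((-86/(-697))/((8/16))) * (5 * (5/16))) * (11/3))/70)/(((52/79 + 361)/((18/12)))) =186835/2230366544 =0.00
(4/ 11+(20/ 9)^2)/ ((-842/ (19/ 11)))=-44878/ 4126221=-0.01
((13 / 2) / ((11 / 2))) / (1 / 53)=689 / 11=62.64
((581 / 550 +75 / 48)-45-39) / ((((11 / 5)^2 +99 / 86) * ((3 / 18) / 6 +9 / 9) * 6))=-46191933 / 20970268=-2.20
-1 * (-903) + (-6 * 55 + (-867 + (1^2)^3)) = -293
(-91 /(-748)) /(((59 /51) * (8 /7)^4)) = 655473 /10633216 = 0.06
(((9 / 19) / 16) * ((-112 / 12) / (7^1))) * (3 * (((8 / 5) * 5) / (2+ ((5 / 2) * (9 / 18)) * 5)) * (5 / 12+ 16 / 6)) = -74 / 209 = -0.35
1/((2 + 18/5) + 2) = 5/38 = 0.13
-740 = -740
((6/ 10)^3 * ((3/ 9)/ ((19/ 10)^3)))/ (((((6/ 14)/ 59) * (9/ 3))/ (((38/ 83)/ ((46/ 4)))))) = 13216/ 689149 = 0.02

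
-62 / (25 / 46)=-2852 / 25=-114.08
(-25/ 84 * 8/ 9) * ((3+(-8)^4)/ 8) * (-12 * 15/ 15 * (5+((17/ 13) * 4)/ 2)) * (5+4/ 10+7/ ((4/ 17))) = 158487835/ 364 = 435406.14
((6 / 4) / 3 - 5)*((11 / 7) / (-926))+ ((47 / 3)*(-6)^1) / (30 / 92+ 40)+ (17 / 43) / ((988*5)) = -3027568419 / 1303143595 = -2.32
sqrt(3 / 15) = sqrt(5) / 5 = 0.45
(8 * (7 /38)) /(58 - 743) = -28 /13015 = -0.00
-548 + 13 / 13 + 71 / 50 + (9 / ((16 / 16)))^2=-23229 / 50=-464.58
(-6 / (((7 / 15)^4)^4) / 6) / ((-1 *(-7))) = -6568408355712890625 / 232630513987207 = -28235.37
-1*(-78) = 78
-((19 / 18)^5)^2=-6131066257801 / 3570467226624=-1.72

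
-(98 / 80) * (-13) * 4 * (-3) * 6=-5733 / 5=-1146.60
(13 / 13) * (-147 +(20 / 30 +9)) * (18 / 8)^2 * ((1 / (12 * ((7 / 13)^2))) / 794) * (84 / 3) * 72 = -1409967 / 2779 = -507.36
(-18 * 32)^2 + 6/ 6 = 331777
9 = 9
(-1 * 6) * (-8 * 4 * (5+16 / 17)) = 19392 / 17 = 1140.71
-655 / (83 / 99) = -64845 / 83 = -781.27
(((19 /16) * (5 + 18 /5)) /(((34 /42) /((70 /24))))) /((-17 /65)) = -2602145 /18496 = -140.69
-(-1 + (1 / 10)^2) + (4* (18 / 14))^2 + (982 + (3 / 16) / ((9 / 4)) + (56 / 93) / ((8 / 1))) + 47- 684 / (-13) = 3285544267 / 2962050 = 1109.21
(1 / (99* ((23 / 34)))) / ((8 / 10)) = 0.02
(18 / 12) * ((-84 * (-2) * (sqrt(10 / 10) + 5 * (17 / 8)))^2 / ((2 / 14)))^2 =2138583973465107 / 2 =1069291986732553.50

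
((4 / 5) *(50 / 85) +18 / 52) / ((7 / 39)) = 1083 / 238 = 4.55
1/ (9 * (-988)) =-1/ 8892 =-0.00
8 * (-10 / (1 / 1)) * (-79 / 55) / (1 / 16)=20224 / 11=1838.55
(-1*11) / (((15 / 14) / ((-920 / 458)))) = 14168 / 687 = 20.62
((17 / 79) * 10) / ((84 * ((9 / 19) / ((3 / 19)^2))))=85 / 63042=0.00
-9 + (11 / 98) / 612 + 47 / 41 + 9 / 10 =-85493533 / 12295080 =-6.95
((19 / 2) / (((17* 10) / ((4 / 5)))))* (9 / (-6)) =-57 / 850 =-0.07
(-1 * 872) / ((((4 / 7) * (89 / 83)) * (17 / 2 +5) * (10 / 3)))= -126658 / 4005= -31.62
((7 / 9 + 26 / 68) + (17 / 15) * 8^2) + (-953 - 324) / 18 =2.75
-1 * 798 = -798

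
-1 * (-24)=24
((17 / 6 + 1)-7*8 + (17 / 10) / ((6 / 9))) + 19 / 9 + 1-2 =-8731 / 180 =-48.51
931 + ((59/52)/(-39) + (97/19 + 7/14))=36088153/38532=936.58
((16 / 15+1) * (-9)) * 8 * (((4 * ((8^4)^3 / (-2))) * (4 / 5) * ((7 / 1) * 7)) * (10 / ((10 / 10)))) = 40083795902201856 / 5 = 8016759180440371.20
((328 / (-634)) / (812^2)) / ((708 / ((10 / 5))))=-0.00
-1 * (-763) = 763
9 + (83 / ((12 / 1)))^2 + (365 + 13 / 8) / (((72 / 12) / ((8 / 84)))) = 9023 / 144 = 62.66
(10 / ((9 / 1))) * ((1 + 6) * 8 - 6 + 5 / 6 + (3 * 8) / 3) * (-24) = -14120 / 9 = -1568.89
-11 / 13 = -0.85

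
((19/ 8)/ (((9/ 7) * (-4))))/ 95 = -7/ 1440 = -0.00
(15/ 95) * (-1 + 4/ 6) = -1/ 19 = -0.05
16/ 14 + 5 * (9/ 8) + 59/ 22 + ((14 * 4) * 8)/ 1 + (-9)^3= -167275/ 616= -271.55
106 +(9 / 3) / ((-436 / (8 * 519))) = 77.43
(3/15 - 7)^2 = 1156/25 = 46.24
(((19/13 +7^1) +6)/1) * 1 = 188/13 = 14.46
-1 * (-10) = 10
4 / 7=0.57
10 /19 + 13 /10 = 347 /190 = 1.83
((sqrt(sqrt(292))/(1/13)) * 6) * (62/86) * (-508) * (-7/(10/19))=81684876 * sqrt(2) * 73^(1/4)/215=1570539.66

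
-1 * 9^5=-59049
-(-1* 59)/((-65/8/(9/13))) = -5.03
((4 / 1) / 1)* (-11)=-44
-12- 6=-18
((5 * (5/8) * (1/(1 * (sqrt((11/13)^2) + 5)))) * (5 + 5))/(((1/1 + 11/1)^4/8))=1625/787968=0.00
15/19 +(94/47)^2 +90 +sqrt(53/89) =sqrt(4717)/89 +1801/19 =95.56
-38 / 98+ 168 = 8213 / 49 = 167.61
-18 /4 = -9 /2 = -4.50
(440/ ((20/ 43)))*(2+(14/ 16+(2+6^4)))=4922511/ 4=1230627.75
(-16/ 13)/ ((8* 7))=-2/ 91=-0.02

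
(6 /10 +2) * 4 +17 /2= 189 /10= 18.90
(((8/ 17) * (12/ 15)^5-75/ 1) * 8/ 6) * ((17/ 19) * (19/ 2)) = -7952366/ 9375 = -848.25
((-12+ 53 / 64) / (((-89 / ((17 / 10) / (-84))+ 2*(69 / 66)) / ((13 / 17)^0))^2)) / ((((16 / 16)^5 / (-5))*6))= 125014175 / 259936975872384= 0.00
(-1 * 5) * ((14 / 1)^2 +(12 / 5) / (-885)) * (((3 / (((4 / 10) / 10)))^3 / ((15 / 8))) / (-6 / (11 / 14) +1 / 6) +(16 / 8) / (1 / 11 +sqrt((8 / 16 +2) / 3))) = 2571571097611296 / 87115565- 69961232 * sqrt(30) / 176705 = 29516908.75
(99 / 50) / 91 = 99 / 4550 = 0.02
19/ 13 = 1.46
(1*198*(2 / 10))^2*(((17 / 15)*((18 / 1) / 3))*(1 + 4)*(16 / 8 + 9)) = 586491.84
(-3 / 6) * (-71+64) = 7 / 2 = 3.50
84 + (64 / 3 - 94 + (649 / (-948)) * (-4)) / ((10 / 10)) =3335 / 237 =14.07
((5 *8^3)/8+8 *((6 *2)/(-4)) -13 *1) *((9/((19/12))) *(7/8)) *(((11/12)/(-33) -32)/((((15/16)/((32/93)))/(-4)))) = 584727808/8835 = 66183.11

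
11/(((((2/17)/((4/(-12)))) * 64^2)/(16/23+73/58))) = -162503/10928128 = -0.01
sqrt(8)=2 * sqrt(2)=2.83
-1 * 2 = -2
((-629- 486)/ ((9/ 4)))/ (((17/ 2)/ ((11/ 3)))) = -213.77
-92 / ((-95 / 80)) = 1472 / 19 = 77.47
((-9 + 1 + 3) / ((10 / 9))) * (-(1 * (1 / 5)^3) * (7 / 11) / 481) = 63 / 1322750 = 0.00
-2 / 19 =-0.11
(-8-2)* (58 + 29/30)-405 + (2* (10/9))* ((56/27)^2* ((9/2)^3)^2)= 235156/3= 78385.33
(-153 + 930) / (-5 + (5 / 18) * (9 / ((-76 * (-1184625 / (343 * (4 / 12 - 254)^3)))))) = -755508335400 / 156025601783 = -4.84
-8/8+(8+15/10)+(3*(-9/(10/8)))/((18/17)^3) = -1309/135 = -9.70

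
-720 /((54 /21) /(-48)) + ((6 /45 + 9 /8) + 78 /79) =127432489 /9480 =13442.25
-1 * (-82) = 82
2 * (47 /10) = 47 /5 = 9.40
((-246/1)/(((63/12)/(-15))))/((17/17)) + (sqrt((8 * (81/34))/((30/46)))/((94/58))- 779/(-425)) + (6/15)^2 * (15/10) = 174 * sqrt(5865)/3995 + 2097167/2975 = 708.27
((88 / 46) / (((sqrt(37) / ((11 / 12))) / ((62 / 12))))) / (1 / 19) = 71269*sqrt(37) / 15318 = 28.30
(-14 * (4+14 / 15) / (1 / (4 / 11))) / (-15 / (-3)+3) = -518 / 165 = -3.14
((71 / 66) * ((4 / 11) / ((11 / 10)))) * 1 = 1420 / 3993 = 0.36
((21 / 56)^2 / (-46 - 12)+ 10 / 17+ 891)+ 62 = 60175079 / 63104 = 953.59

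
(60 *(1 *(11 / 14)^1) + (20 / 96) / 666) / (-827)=-5274755 / 92531376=-0.06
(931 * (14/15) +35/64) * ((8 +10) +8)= 10851113/480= 22606.49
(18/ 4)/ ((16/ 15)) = 135/ 32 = 4.22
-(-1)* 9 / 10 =9 / 10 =0.90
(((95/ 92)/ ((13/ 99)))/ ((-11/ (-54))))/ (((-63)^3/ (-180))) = 2850/ 102557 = 0.03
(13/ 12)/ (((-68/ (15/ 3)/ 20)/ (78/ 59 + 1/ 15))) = -2.21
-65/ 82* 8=-260/ 41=-6.34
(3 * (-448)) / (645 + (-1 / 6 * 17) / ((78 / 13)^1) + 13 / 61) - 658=-934581382 / 1415851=-660.08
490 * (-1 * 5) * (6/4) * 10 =-36750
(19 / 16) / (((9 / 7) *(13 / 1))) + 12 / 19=24991 / 35568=0.70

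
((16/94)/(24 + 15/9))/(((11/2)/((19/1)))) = 912/39809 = 0.02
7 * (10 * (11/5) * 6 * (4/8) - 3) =441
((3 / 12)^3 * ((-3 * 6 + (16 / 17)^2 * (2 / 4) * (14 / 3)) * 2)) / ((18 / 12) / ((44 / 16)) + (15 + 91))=-75977 / 16257984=-0.00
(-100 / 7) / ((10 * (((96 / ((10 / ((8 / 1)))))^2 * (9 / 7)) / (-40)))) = 625 / 82944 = 0.01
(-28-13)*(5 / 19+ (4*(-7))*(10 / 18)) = 107215 / 171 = 626.99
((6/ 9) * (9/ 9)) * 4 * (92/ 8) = 92/ 3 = 30.67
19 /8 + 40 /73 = 1707 /584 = 2.92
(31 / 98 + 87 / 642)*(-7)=-2369 / 749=-3.16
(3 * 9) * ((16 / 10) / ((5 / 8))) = 1728 / 25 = 69.12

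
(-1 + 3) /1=2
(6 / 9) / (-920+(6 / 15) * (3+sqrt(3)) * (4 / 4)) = -11485 / 15828618 - 5 * sqrt(3) / 15828618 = -0.00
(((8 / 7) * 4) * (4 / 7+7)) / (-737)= -1696 / 36113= -0.05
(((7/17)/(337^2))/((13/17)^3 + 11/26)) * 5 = 0.00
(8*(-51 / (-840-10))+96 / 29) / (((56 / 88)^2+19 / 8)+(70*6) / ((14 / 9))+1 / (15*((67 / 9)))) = 59408096 / 4275566135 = 0.01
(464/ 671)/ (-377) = -16/ 8723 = -0.00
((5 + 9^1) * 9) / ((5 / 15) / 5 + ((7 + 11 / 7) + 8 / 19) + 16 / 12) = 83790 / 6911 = 12.12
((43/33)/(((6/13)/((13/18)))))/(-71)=-7267/253044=-0.03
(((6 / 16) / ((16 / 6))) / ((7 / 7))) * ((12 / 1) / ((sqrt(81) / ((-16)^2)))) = 48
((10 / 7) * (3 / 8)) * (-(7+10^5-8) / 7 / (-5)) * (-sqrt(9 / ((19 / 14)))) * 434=-27899721 * sqrt(266) / 266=-1710641.65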